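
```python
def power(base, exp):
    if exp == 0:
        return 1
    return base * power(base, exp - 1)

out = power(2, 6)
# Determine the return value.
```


power(2, 6)
= 2 * power(2, 5)
= 2 * 2 * power(2, 4)
= 2 * 2 * 2 * power(2, 3)
= 2 * 2 * 2 * 2 * power(2, 2)
= 2 * 2 * 2 * 2 * 2 * power(2, 1)
= 2 * 2 * 2 * 2 * 2 * 2 * power(2, 0)
= 2 * 2 * 2 * 2 * 2 * 2 * 1
= 64


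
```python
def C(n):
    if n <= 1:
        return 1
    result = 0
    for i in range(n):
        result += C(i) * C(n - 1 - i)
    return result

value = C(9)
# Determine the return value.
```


C(9)
= sum of C(i) * C(9-1-i) for i in 0..8
First compute sub-values bottom-up:
  C(0) = 1, C(1) = 1
  C(2) = 1*1 + 1*1 = 2
  C(3) = 1*2 + 1*1 + 2*1 = 5
  C(4) = 1*5 + 1*2 + 2*1 + 5*1 = 14
  C(5) = 1*14 + 1*5 + 2*2 + 5*1 + 14*1 = 42
  C(6) = 1*42 + 1*14 + 2*5 + 5*2 + 14*1 + 42*1 = 132
  C(7) = 1*132 + 1*42 + 2*14 + 5*5 + 14*2 + 42*1 + 132*1 = 429
  C(8) = 1*429 + 1*132 + 2*42 + 5*14 + 14*5 + 42*2 + 132*1 + 429*1 = 1430
Now C(9):
  C(0)*C(8) = 1*1430 = 1430
  C(1)*C(7) = 1*429 = 429
  C(2)*C(6) = 2*132 = 264
  C(3)*C(5) = 5*42 = 210
  C(4)*C(4) = 14*14 = 196
  C(5)*C(3) = 42*5 = 210
  C(6)*C(2) = 132*2 = 264
  C(7)*C(1) = 429*1 = 429
  C(8)*C(0) = 1430*1 = 1430
= 1430 + 429 + 264 + 210 + 196 + 210 + 264 + 429 + 1430
= 4862


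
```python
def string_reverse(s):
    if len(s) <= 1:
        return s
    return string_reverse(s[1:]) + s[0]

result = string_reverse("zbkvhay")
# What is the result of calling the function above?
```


string_reverse("zbkvhay")
= string_reverse("bkvhay") + "z"
= string_reverse("kvhay") + "b" + "z"
= string_reverse("vhay") + "k" + "b" + "z"
= string_reverse("hay") + "v" + "k" + "b" + "z"
= string_reverse("ay") + "h" + "v" + "k" + "b" + "z"
= string_reverse("y") + "a" + "h" + "v" + "k" + "b" + "z"
= "y" + "a" + "h" + "v" + "k" + "b" + "z"
= "yahvkbz"


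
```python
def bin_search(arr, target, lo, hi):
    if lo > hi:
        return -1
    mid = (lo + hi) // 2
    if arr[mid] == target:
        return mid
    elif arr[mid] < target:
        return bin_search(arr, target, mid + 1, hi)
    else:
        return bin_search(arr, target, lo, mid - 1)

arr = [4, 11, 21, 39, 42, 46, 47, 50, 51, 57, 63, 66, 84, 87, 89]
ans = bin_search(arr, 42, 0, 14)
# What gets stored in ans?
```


bin_search(arr, 42, 0, 14)
lo=0, hi=14, mid=7, arr[mid]=50
50 > 42, search left half
lo=0, hi=6, mid=3, arr[mid]=39
39 < 42, search right half
lo=4, hi=6, mid=5, arr[mid]=46
46 > 42, search left half
lo=4, hi=4, mid=4, arr[mid]=42
arr[4] == 42, found at index 4
= 4


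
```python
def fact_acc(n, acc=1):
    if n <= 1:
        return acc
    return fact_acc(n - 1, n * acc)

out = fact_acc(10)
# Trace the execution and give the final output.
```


fact_acc(10, 1)
= fact_acc(9, 10 * 1) = fact_acc(9, 10)
= fact_acc(8, 9 * 10) = fact_acc(8, 90)
= fact_acc(7, 8 * 90) = fact_acc(7, 720)
= fact_acc(6, 7 * 720) = fact_acc(6, 5040)
= fact_acc(5, 6 * 5040) = fact_acc(5, 30240)
= fact_acc(4, 5 * 30240) = fact_acc(4, 151200)
= fact_acc(3, 4 * 151200) = fact_acc(3, 604800)
= fact_acc(2, 3 * 604800) = fact_acc(2, 1814400)
= fact_acc(1, 2 * 1814400) = fact_acc(1, 3628800)
n <= 1, return acc = 3628800


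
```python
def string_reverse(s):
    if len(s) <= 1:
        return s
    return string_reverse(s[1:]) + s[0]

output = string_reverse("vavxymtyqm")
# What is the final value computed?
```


string_reverse("vavxymtyqm")
= string_reverse("avxymtyqm") + "v"
= string_reverse("vxymtyqm") + "a" + "v"
= string_reverse("xymtyqm") + "v" + "a" + "v"
= string_reverse("ymtyqm") + "x" + "v" + "a" + "v"
= string_reverse("mtyqm") + "y" + "x" + "v" + "a" + "v"
= string_reverse("tyqm") + "m" + "y" + "x" + "v" + "a" + "v"
= string_reverse("yqm") + "t" + "m" + "y" + "x" + "v" + "a" + "v"
= string_reverse("qm") + "y" + "t" + "m" + "y" + "x" + "v" + "a" + "v"
= string_reverse("m") + "q" + "y" + "t" + "m" + "y" + "x" + "v" + "a" + "v"
= "m" + "q" + "y" + "t" + "m" + "y" + "x" + "v" + "a" + "v"
= "mqytmyxvav"


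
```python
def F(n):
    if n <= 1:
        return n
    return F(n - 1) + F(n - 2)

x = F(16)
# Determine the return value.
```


F(16)
= F(15) + F(14)
= (F(14) + F(13)) + F(14)
Computing bottom-up: F(0)=0, F(1)=1, F(2)=1, F(3)=2, F(4)=3, F(5)=5, F(6)=8, F(7)=13, F(8)=21, F(9)=34, F(10)=55, F(11)=89, F(12)=144, F(13)=233, F(14)=377, F(15)=610, F(16)=987
= 987


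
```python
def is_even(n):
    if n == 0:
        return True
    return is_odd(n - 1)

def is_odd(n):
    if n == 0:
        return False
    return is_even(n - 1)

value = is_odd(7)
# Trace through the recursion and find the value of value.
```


is_odd(7)
= is_even(6)
= is_odd(5)
= is_even(4)
= is_odd(3)
= is_even(2)
= is_odd(1)
= is_even(0)
n == 0: return True
= True


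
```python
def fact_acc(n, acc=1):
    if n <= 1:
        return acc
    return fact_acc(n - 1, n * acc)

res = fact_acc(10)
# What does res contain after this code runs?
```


fact_acc(10, 1)
= fact_acc(9, 10 * 1) = fact_acc(9, 10)
= fact_acc(8, 9 * 10) = fact_acc(8, 90)
= fact_acc(7, 8 * 90) = fact_acc(7, 720)
= fact_acc(6, 7 * 720) = fact_acc(6, 5040)
= fact_acc(5, 6 * 5040) = fact_acc(5, 30240)
= fact_acc(4, 5 * 30240) = fact_acc(4, 151200)
= fact_acc(3, 4 * 151200) = fact_acc(3, 604800)
= fact_acc(2, 3 * 604800) = fact_acc(2, 1814400)
= fact_acc(1, 2 * 1814400) = fact_acc(1, 3628800)
n <= 1, return acc = 3628800


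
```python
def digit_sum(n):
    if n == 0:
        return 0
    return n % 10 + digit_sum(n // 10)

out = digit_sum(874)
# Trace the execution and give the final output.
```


digit_sum(874)
= 4 + digit_sum(87)
= 4 + 7 + digit_sum(8)
= 4 + 7 + 8 + digit_sum(0)
= 4 + 7 + 8 + 0
= 19


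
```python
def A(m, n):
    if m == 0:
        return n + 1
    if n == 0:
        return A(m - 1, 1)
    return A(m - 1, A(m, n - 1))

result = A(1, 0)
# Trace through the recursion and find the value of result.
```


A(1, 0)
n == 0: return A(0, 1)
= A(0, 1) = 2
= 2


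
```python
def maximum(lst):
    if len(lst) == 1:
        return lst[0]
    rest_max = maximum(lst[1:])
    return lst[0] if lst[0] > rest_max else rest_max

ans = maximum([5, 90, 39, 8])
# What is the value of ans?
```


maximum([5, 90, 39, 8])
= compare 5 with maximum([90, 39, 8])
= compare 90 with maximum([39, 8])
= compare 39 with maximum([8])
Base: maximum([8]) = 8
compare 39 with 8: max = 39
compare 90 with 39: max = 90
compare 5 with 90: max = 90
= 90


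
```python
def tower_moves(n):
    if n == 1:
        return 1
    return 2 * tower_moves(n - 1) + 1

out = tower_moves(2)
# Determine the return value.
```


tower_moves(2)
= 2 * tower_moves(1) + 1
Now compute bottom-up:
tower_moves(1) = 1
tower_moves(2) = 2 * 1 + 1 = 3
= 3


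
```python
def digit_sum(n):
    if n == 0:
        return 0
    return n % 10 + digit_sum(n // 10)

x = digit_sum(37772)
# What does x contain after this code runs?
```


digit_sum(37772)
= 2 + digit_sum(3777)
= 2 + 7 + digit_sum(377)
= 2 + 7 + 7 + digit_sum(37)
= 2 + 7 + 7 + 7 + digit_sum(3)
= 2 + 7 + 7 + 7 + 3 + digit_sum(0)
= 2 + 7 + 7 + 7 + 3 + 0
= 26


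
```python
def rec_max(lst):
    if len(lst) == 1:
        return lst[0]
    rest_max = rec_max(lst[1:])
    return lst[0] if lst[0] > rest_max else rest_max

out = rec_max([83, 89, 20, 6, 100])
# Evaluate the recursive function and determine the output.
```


rec_max([83, 89, 20, 6, 100])
= compare 83 with rec_max([89, 20, 6, 100])
= compare 89 with rec_max([20, 6, 100])
= compare 20 with rec_max([6, 100])
= compare 6 with rec_max([100])
Base: rec_max([100]) = 100
compare 6 with 100: max = 100
compare 20 with 100: max = 100
compare 89 with 100: max = 100
compare 83 with 100: max = 100
= 100


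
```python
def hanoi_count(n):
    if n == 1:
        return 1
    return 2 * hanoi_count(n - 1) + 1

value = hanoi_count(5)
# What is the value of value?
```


hanoi_count(5)
= 2 * hanoi_count(4) + 1
= 2 * (2 * hanoi_count(3) + 1) + 1
= 2 * (2 * (2 * hanoi_count(2) + 1) + 1) + 1
= 2 * (2 * (2 * (2 * hanoi_count(1) + 1) + 1) + 1) + 1
Now compute bottom-up:
hanoi_count(1) = 1
hanoi_count(2) = 2 * 1 + 1 = 3
hanoi_count(3) = 2 * 3 + 1 = 7
hanoi_count(4) = 2 * 7 + 1 = 15
hanoi_count(5) = 2 * 15 + 1 = 31
= 31


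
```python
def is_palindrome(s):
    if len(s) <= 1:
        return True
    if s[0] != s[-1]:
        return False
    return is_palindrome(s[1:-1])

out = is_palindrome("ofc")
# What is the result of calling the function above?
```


is_palindrome("ofc")
"ofc": s[0]='o' != s[-1]='c' -> False
= False


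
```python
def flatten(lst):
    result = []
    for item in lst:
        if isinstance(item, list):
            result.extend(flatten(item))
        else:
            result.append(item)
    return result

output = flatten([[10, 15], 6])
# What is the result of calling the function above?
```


flatten([[10, 15], 6])
Processing each element:
  [10, 15] is a list -> flatten recursively -> [10, 15]
  6 is not a list -> append 6
= [10, 15, 6]


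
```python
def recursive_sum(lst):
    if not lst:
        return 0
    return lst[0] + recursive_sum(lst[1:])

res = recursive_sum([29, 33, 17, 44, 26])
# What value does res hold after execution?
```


recursive_sum([29, 33, 17, 44, 26])
= 29 + recursive_sum([33, 17, 44, 26])
= 29 + 33 + recursive_sum([17, 44, 26])
= 29 + 33 + 17 + recursive_sum([44, 26])
= 29 + 33 + 17 + 44 + recursive_sum([26])
= 29 + 33 + 17 + 44 + 26 + recursive_sum([])
= 29 + 33 + 17 + 44 + 26 + 0
= 149


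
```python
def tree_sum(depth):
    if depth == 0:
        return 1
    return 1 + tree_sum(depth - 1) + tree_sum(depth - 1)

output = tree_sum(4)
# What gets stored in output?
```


tree_sum(4)
= 1 + tree_sum(3) + tree_sum(3)
= 1 + 2 * tree_sum(3)
tree_sum(k) = 2^(k+1) - 1
tree_sum(0) = 1
tree_sum(1) = 3
tree_sum(2) = 7
tree_sum(3) = 15
tree_sum(4) = 31
tree_sum(4) = 2^5 - 1 = 31


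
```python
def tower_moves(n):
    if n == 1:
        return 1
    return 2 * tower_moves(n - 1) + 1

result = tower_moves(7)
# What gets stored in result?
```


tower_moves(7)
= 2 * tower_moves(6) + 1
= 2 * (2 * tower_moves(5) + 1) + 1
= 2 * (2 * (2 * tower_moves(4) + 1) + 1) + 1
= 2 * (2 * (2 * (2 * tower_moves(3) + 1) + 1) + 1) + 1
= 2 * (2 * (2 * (2 * (2 * tower_moves(2) + 1) + 1) + 1) + 1) + 1
= 2 * (2 * (2 * (2 * (2 * (2 * tower_moves(1) + 1) + 1) + 1) + 1) + 1) + 1
Now compute bottom-up:
tower_moves(1) = 1
tower_moves(2) = 2 * 1 + 1 = 3
tower_moves(3) = 2 * 3 + 1 = 7
tower_moves(4) = 2 * 7 + 1 = 15
tower_moves(5) = 2 * 15 + 1 = 31
tower_moves(6) = 2 * 31 + 1 = 63
tower_moves(7) = 2 * 63 + 1 = 127
= 127


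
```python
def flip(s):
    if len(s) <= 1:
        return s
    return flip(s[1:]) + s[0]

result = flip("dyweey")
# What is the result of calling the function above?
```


flip("dyweey")
= flip("yweey") + "d"
= flip("weey") + "y" + "d"
= flip("eey") + "w" + "y" + "d"
= flip("ey") + "e" + "w" + "y" + "d"
= flip("y") + "e" + "e" + "w" + "y" + "d"
= "y" + "e" + "e" + "w" + "y" + "d"
= "yeewyd"


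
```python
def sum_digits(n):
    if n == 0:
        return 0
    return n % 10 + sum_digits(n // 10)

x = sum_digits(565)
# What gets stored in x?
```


sum_digits(565)
= 5 + sum_digits(56)
= 5 + 6 + sum_digits(5)
= 5 + 6 + 5 + sum_digits(0)
= 5 + 6 + 5 + 0
= 16


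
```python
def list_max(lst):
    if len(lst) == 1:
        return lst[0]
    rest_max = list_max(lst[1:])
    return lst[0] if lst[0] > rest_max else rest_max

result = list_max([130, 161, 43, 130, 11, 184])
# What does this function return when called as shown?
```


list_max([130, 161, 43, 130, 11, 184])
= compare 130 with list_max([161, 43, 130, 11, 184])
= compare 161 with list_max([43, 130, 11, 184])
= compare 43 with list_max([130, 11, 184])
= compare 130 with list_max([11, 184])
= compare 11 with list_max([184])
Base: list_max([184]) = 184
compare 11 with 184: max = 184
compare 130 with 184: max = 184
compare 43 with 184: max = 184
compare 161 with 184: max = 184
compare 130 with 184: max = 184
= 184


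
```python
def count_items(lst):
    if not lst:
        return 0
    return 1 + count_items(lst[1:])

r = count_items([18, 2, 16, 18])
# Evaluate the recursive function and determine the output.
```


count_items([18, 2, 16, 18])
= 1 + count_items([2, 16, 18])
= 1 + 1 + count_items([16, 18])
= 1 + 1 + 1 + count_items([18])
= 1 + 1 + 1 + 1 + count_items([])
= 1 + 1 + 1 + 1 + 0
= 4


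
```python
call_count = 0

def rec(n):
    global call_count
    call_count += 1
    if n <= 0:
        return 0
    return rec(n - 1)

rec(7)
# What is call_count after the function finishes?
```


rec(7) calls rec(6) calls ... calls rec(0)
Total calls: 7 + 1 (for base case) = 8


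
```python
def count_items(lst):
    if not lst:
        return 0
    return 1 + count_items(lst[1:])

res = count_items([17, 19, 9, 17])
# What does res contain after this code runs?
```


count_items([17, 19, 9, 17])
= 1 + count_items([19, 9, 17])
= 1 + 1 + count_items([9, 17])
= 1 + 1 + 1 + count_items([17])
= 1 + 1 + 1 + 1 + count_items([])
= 1 + 1 + 1 + 1 + 0
= 4


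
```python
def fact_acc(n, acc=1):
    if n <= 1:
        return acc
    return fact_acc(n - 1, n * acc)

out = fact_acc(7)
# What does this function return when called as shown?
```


fact_acc(7, 1)
= fact_acc(6, 7 * 1) = fact_acc(6, 7)
= fact_acc(5, 6 * 7) = fact_acc(5, 42)
= fact_acc(4, 5 * 42) = fact_acc(4, 210)
= fact_acc(3, 4 * 210) = fact_acc(3, 840)
= fact_acc(2, 3 * 840) = fact_acc(2, 2520)
= fact_acc(1, 2 * 2520) = fact_acc(1, 5040)
n <= 1, return acc = 5040


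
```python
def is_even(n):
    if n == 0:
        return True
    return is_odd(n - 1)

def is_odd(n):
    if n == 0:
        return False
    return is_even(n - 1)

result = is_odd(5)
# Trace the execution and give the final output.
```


is_odd(5)
= is_even(4)
= is_odd(3)
= is_even(2)
= is_odd(1)
= is_even(0)
n == 0: return True
= True


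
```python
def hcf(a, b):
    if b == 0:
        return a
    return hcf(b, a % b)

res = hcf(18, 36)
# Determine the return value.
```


hcf(18, 36)
= hcf(36, 18 % 36) = hcf(36, 18)
= hcf(18, 36 % 18) = hcf(18, 0)
b == 0, return a = 18


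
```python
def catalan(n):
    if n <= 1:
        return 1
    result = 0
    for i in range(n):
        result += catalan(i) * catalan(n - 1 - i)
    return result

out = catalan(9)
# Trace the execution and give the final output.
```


catalan(9)
= sum of catalan(i) * catalan(9-1-i) for i in 0..8
First compute sub-values bottom-up:
  catalan(0) = 1, catalan(1) = 1
  catalan(2) = 1*1 + 1*1 = 2
  catalan(3) = 1*2 + 1*1 + 2*1 = 5
  catalan(4) = 1*5 + 1*2 + 2*1 + 5*1 = 14
  catalan(5) = 1*14 + 1*5 + 2*2 + 5*1 + 14*1 = 42
  catalan(6) = 1*42 + 1*14 + 2*5 + 5*2 + 14*1 + 42*1 = 132
  catalan(7) = 1*132 + 1*42 + 2*14 + 5*5 + 14*2 + 42*1 + 132*1 = 429
  catalan(8) = 1*429 + 1*132 + 2*42 + 5*14 + 14*5 + 42*2 + 132*1 + 429*1 = 1430
Now catalan(9):
  catalan(0)*catalan(8) = 1*1430 = 1430
  catalan(1)*catalan(7) = 1*429 = 429
  catalan(2)*catalan(6) = 2*132 = 264
  catalan(3)*catalan(5) = 5*42 = 210
  catalan(4)*catalan(4) = 14*14 = 196
  catalan(5)*catalan(3) = 42*5 = 210
  catalan(6)*catalan(2) = 132*2 = 264
  catalan(7)*catalan(1) = 429*1 = 429
  catalan(8)*catalan(0) = 1430*1 = 1430
= 1430 + 429 + 264 + 210 + 196 + 210 + 264 + 429 + 1430
= 4862


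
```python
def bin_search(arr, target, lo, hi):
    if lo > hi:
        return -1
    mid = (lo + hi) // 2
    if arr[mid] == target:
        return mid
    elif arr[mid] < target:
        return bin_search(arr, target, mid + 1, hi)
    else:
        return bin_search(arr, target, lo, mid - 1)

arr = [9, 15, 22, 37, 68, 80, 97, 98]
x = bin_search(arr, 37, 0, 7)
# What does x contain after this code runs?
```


bin_search(arr, 37, 0, 7)
lo=0, hi=7, mid=3, arr[mid]=37
arr[3] == 37, found at index 3
= 3


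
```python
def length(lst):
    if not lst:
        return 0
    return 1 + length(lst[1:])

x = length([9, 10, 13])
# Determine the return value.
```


length([9, 10, 13])
= 1 + length([10, 13])
= 1 + 1 + length([13])
= 1 + 1 + 1 + length([])
= 1 + 1 + 1 + 0
= 3


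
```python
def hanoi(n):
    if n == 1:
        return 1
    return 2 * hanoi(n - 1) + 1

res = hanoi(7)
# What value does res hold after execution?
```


hanoi(7)
= 2 * hanoi(6) + 1
= 2 * (2 * hanoi(5) + 1) + 1
= 2 * (2 * (2 * hanoi(4) + 1) + 1) + 1
= 2 * (2 * (2 * (2 * hanoi(3) + 1) + 1) + 1) + 1
= 2 * (2 * (2 * (2 * (2 * hanoi(2) + 1) + 1) + 1) + 1) + 1
= 2 * (2 * (2 * (2 * (2 * (2 * hanoi(1) + 1) + 1) + 1) + 1) + 1) + 1
Now compute bottom-up:
hanoi(1) = 1
hanoi(2) = 2 * 1 + 1 = 3
hanoi(3) = 2 * 3 + 1 = 7
hanoi(4) = 2 * 7 + 1 = 15
hanoi(5) = 2 * 15 + 1 = 31
hanoi(6) = 2 * 31 + 1 = 63
hanoi(7) = 2 * 63 + 1 = 127
= 127


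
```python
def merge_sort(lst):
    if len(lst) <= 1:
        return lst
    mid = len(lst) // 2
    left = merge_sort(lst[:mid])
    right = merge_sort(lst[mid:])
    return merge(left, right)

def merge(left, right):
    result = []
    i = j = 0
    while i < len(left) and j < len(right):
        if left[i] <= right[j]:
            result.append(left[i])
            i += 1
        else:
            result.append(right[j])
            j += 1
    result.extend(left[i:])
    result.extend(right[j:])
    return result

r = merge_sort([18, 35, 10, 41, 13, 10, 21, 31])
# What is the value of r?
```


merge_sort([18, 35, 10, 41, 13, 10, 21, 31])
Split into [18, 35, 10, 41] and [13, 10, 21, 31]
Left sorted: [10, 18, 35, 41]
Right sorted: [10, 13, 21, 31]
Merge [10, 18, 35, 41] and [10, 13, 21, 31]
= [10, 10, 13, 18, 21, 31, 35, 41]


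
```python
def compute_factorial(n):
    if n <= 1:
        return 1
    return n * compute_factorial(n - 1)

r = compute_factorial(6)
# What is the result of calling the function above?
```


compute_factorial(6)
= 6 * compute_factorial(5)
= 6 * 5 * compute_factorial(4)
= 6 * 5 * 4 * compute_factorial(3)
= 6 * 5 * 4 * 3 * compute_factorial(2)
= 6 * 5 * 4 * 3 * 2 * compute_factorial(1)
= 6 * 5 * 4 * 3 * 2 * 1
= 720


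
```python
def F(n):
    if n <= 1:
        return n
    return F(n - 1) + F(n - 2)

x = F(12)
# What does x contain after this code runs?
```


F(12)
= F(11) + F(10)
= (F(10) + F(9)) + F(10)
Computing bottom-up: F(0)=0, F(1)=1, F(2)=1, F(3)=2, F(4)=3, F(5)=5, F(6)=8, F(7)=13, F(8)=21, F(9)=34, F(10)=55, F(11)=89, F(12)=144
= 144


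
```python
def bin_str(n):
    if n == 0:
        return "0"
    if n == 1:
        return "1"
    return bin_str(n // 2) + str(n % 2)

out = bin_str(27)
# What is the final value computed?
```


bin_str(27)
= bin_str(13) + "1"
= bin_str(6) + "1" + "1"
= bin_str(3) + "0" + "1" + "1"
= bin_str(1) + "1" + "0" + "1" + "1"
= "1" + "1" + "0" + "1" + "1"
= "11011"


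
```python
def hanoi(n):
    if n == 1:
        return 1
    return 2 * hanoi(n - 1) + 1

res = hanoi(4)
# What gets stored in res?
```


hanoi(4)
= 2 * hanoi(3) + 1
= 2 * (2 * hanoi(2) + 1) + 1
= 2 * (2 * (2 * hanoi(1) + 1) + 1) + 1
Now compute bottom-up:
hanoi(1) = 1
hanoi(2) = 2 * 1 + 1 = 3
hanoi(3) = 2 * 3 + 1 = 7
hanoi(4) = 2 * 7 + 1 = 15
= 15


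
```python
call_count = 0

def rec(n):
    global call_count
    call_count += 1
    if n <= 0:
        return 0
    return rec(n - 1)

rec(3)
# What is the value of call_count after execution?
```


rec(3) calls rec(2) calls ... calls rec(0)
Total calls: 3 + 1 (for base case) = 4


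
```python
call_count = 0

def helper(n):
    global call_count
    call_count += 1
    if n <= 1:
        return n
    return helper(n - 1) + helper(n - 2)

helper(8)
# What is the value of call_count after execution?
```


helper(8) calls helper(7) and helper(6); each non-base call branches into two more.
Let C(k) = total number of calls made by helper(k), including the call to helper(k) itself.
Base cases: C(0) = 1, C(1) = 1
Recurrence: C(k) = 1 + C(k-1) + C(k-2)
  C(2) = 1 + C(1) + C(0) = 1 + 1 + 1 = 3
  C(3) = 1 + C(2) + C(1) = 1 + 3 + 1 = 5
  C(4) = 1 + C(3) + C(2) = 1 + 5 + 3 = 9
  C(5) = 1 + C(4) + C(3) = 1 + 9 + 5 = 15
  C(6) = 1 + C(5) + C(4) = 1 + 15 + 9 = 25
  C(7) = 1 + C(6) + C(5) = 1 + 25 + 15 = 41
  C(8) = 1 + C(7) + C(6) = 1 + 41 + 25 = 67
Total calls = C(8) = 67


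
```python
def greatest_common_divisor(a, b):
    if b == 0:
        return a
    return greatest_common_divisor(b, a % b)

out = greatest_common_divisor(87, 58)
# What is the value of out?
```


greatest_common_divisor(87, 58)
= greatest_common_divisor(58, 87 % 58) = greatest_common_divisor(58, 29)
= greatest_common_divisor(29, 58 % 29) = greatest_common_divisor(29, 0)
b == 0, return a = 29


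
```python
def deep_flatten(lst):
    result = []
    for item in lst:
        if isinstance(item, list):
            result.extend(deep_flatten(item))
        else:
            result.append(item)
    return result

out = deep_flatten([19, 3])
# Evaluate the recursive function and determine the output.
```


deep_flatten([19, 3])
Processing each element:
  19 is not a list -> append 19
  3 is not a list -> append 3
= [19, 3]


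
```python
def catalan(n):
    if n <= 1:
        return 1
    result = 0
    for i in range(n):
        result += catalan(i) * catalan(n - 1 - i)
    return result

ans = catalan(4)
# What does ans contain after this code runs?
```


catalan(4)
= sum of catalan(i) * catalan(4-1-i) for i in 0..3
First compute sub-values bottom-up:
  catalan(0) = 1, catalan(1) = 1
  catalan(2) = 1*1 + 1*1 = 2
  catalan(3) = 1*2 + 1*1 + 2*1 = 5
Now catalan(4):
  catalan(0)*catalan(3) = 1*5 = 5
  catalan(1)*catalan(2) = 1*2 = 2
  catalan(2)*catalan(1) = 2*1 = 2
  catalan(3)*catalan(0) = 5*1 = 5
= 5 + 2 + 2 + 5
= 14


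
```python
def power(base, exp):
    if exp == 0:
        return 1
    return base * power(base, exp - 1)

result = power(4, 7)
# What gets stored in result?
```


power(4, 7)
= 4 * power(4, 6)
= 4 * 4 * power(4, 5)
= 4 * 4 * 4 * power(4, 4)
= 4 * 4 * 4 * 4 * power(4, 3)
= 4 * 4 * 4 * 4 * 4 * power(4, 2)
= 4 * 4 * 4 * 4 * 4 * 4 * power(4, 1)
= 4 * 4 * 4 * 4 * 4 * 4 * 4 * power(4, 0)
= 4 * 4 * 4 * 4 * 4 * 4 * 4 * 1
= 16384


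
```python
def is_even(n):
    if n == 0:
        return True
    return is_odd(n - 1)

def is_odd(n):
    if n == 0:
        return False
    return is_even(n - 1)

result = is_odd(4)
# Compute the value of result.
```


is_odd(4)
= is_even(3)
= is_odd(2)
= is_even(1)
= is_odd(0)
n == 0: return False
= False


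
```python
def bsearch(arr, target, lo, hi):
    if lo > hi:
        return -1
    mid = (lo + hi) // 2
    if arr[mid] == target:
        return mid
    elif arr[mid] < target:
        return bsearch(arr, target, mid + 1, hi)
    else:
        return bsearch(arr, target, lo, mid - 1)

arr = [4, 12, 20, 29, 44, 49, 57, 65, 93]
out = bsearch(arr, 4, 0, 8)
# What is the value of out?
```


bsearch(arr, 4, 0, 8)
lo=0, hi=8, mid=4, arr[mid]=44
44 > 4, search left half
lo=0, hi=3, mid=1, arr[mid]=12
12 > 4, search left half
lo=0, hi=0, mid=0, arr[mid]=4
arr[0] == 4, found at index 0
= 0


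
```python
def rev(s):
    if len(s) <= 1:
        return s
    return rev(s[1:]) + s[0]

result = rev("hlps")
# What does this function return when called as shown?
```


rev("hlps")
= rev("lps") + "h"
= rev("ps") + "l" + "h"
= rev("s") + "p" + "l" + "h"
= "s" + "p" + "l" + "h"
= "splh"


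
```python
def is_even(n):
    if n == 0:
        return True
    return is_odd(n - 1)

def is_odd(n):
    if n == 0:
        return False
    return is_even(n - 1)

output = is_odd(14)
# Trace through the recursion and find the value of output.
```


is_odd(14)
= is_even(13)
= is_odd(12)
= is_even(11)
= is_odd(10)
= is_even(9)
= is_odd(8)
= is_even(7)
= is_odd(6)
= is_even(5)
= is_odd(4)
= is_even(3)
= is_odd(2)
= is_even(1)
= is_odd(0)
n == 0: return False
= False


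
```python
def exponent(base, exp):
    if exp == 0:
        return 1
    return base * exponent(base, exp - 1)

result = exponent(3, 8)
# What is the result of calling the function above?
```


exponent(3, 8)
= 3 * exponent(3, 7)
= 3 * 3 * exponent(3, 6)
= 3 * 3 * 3 * exponent(3, 5)
= 3 * 3 * 3 * 3 * exponent(3, 4)
= 3 * 3 * 3 * 3 * 3 * exponent(3, 3)
= 3 * 3 * 3 * 3 * 3 * 3 * exponent(3, 2)
= 3 * 3 * 3 * 3 * 3 * 3 * 3 * exponent(3, 1)
= 3 * 3 * 3 * 3 * 3 * 3 * 3 * 3 * exponent(3, 0)
= 3 * 3 * 3 * 3 * 3 * 3 * 3 * 3 * 1
= 6561


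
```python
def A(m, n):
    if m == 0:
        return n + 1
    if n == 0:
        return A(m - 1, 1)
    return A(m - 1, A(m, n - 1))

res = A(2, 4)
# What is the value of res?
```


A(2, 4)
= A(1, A(2, 3))
First compute A(2, 3) = 9
= A(1, 9)
= 11


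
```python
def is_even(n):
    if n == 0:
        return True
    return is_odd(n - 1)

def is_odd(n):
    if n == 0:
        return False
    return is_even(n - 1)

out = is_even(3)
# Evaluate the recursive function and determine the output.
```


is_even(3)
= is_odd(2)
= is_even(1)
= is_odd(0)
n == 0: return False
= False


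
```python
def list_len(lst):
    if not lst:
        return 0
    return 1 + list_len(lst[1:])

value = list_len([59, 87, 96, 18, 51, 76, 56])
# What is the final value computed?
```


list_len([59, 87, 96, 18, 51, 76, 56])
= 1 + list_len([87, 96, 18, 51, 76, 56])
= 1 + 1 + list_len([96, 18, 51, 76, 56])
= 1 + 1 + 1 + list_len([18, 51, 76, 56])
= 1 + 1 + 1 + 1 + list_len([51, 76, 56])
= 1 + 1 + 1 + 1 + 1 + list_len([76, 56])
= 1 + 1 + 1 + 1 + 1 + 1 + list_len([56])
= 1 + 1 + 1 + 1 + 1 + 1 + 1 + list_len([])
= 1 + 1 + 1 + 1 + 1 + 1 + 1 + 0
= 7


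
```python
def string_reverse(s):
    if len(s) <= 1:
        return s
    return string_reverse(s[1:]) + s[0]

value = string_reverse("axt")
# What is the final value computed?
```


string_reverse("axt")
= string_reverse("xt") + "a"
= string_reverse("t") + "x" + "a"
= "t" + "x" + "a"
= "txa"


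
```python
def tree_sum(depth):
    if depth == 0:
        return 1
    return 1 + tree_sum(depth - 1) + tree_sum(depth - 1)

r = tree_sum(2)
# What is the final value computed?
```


tree_sum(2)
= 1 + tree_sum(1) + tree_sum(1)
= 1 + 2 * tree_sum(1)
tree_sum(k) = 2^(k+1) - 1
tree_sum(0) = 1
tree_sum(1) = 3
tree_sum(2) = 7
tree_sum(2) = 2^3 - 1 = 7


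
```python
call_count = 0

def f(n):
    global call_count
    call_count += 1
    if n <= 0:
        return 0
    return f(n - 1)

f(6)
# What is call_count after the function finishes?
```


f(6) calls f(5) calls ... calls f(0)
Total calls: 6 + 1 (for base case) = 7


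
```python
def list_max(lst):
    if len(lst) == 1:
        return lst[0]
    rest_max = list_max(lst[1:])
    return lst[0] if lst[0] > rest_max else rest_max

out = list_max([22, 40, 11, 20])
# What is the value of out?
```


list_max([22, 40, 11, 20])
= compare 22 with list_max([40, 11, 20])
= compare 40 with list_max([11, 20])
= compare 11 with list_max([20])
Base: list_max([20]) = 20
compare 11 with 20: max = 20
compare 40 with 20: max = 40
compare 22 with 40: max = 40
= 40


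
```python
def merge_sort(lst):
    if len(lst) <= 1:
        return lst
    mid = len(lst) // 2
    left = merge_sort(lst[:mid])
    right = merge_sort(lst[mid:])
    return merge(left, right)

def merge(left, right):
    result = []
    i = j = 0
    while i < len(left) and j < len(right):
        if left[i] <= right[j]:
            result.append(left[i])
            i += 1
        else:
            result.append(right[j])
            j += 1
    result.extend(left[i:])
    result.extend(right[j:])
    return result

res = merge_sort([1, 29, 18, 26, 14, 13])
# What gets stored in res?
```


merge_sort([1, 29, 18, 26, 14, 13])
Split into [1, 29, 18] and [26, 14, 13]
Left sorted: [1, 18, 29]
Right sorted: [13, 14, 26]
Merge [1, 18, 29] and [13, 14, 26]
= [1, 13, 14, 18, 26, 29]


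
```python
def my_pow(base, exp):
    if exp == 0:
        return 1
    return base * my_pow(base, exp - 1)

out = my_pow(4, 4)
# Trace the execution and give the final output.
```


my_pow(4, 4)
= 4 * my_pow(4, 3)
= 4 * 4 * my_pow(4, 2)
= 4 * 4 * 4 * my_pow(4, 1)
= 4 * 4 * 4 * 4 * my_pow(4, 0)
= 4 * 4 * 4 * 4 * 1
= 256


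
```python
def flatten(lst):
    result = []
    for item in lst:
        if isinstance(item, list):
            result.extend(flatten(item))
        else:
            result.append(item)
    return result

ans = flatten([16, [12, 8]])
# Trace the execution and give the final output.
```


flatten([16, [12, 8]])
Processing each element:
  16 is not a list -> append 16
  [12, 8] is a list -> flatten recursively -> [12, 8]
= [16, 12, 8]


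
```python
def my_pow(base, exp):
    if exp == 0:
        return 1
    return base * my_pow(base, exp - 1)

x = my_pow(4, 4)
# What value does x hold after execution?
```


my_pow(4, 4)
= 4 * my_pow(4, 3)
= 4 * 4 * my_pow(4, 2)
= 4 * 4 * 4 * my_pow(4, 1)
= 4 * 4 * 4 * 4 * my_pow(4, 0)
= 4 * 4 * 4 * 4 * 1
= 256


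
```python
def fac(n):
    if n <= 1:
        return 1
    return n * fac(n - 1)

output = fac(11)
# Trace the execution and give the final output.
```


fac(11)
= 11 * fac(10)
= 11 * 10 * fac(9)
= 11 * 10 * 9 * fac(8)
= 11 * 10 * 9 * 8 * fac(7)
= 11 * 10 * 9 * 8 * 7 * fac(6)
= 11 * 10 * 9 * 8 * 7 * 6 * fac(5)
= 11 * 10 * 9 * 8 * 7 * 6 * 5 * fac(4)
= 11 * 10 * 9 * 8 * 7 * 6 * 5 * 4 * fac(3)
= 11 * 10 * 9 * 8 * 7 * 6 * 5 * 4 * 3 * fac(2)
= 11 * 10 * 9 * 8 * 7 * 6 * 5 * 4 * 3 * 2 * fac(1)
= 11 * 10 * 9 * 8 * 7 * 6 * 5 * 4 * 3 * 2 * 1
= 39916800


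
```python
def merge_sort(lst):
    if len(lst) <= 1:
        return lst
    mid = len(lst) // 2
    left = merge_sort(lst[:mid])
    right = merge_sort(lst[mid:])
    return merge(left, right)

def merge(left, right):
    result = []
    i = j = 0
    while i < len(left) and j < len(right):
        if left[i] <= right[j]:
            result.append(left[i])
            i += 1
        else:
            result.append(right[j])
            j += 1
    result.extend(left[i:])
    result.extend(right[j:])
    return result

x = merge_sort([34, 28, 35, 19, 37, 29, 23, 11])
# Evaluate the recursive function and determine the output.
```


merge_sort([34, 28, 35, 19, 37, 29, 23, 11])
Split into [34, 28, 35, 19] and [37, 29, 23, 11]
Left sorted: [19, 28, 34, 35]
Right sorted: [11, 23, 29, 37]
Merge [19, 28, 34, 35] and [11, 23, 29, 37]
= [11, 19, 23, 28, 29, 34, 35, 37]


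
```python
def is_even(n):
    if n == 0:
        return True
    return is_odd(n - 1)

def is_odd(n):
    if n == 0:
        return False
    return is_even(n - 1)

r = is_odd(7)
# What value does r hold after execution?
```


is_odd(7)
= is_even(6)
= is_odd(5)
= is_even(4)
= is_odd(3)
= is_even(2)
= is_odd(1)
= is_even(0)
n == 0: return True
= True


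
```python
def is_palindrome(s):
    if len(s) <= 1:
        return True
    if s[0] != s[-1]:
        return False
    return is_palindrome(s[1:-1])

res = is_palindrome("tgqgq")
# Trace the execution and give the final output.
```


is_palindrome("tgqgq")
"tgqgq": s[0]='t' != s[-1]='q' -> False
= False


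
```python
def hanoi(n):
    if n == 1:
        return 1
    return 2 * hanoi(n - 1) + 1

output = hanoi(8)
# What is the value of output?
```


hanoi(8)
= 2 * hanoi(7) + 1
= 2 * (2 * hanoi(6) + 1) + 1
= 2 * (2 * (2 * hanoi(5) + 1) + 1) + 1
= 2 * (2 * (2 * (2 * hanoi(4) + 1) + 1) + 1) + 1
= 2 * (2 * (2 * (2 * (2 * hanoi(3) + 1) + 1) + 1) + 1) + 1
= 2 * (2 * (2 * (2 * (2 * (2 * hanoi(2) + 1) + 1) + 1) + 1) + 1) + 1
= 2 * (2 * (2 * (2 * (2 * (2 * (2 * hanoi(1) + 1) + 1) + 1) + 1) + 1) + 1) + 1
Now compute bottom-up:
hanoi(1) = 1
hanoi(2) = 2 * 1 + 1 = 3
hanoi(3) = 2 * 3 + 1 = 7
hanoi(4) = 2 * 7 + 1 = 15
hanoi(5) = 2 * 15 + 1 = 31
hanoi(6) = 2 * 31 + 1 = 63
hanoi(7) = 2 * 63 + 1 = 127
hanoi(8) = 2 * 127 + 1 = 255
= 255


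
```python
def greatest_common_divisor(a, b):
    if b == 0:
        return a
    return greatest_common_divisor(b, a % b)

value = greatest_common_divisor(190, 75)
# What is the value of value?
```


greatest_common_divisor(190, 75)
= greatest_common_divisor(75, 190 % 75) = greatest_common_divisor(75, 40)
= greatest_common_divisor(40, 75 % 40) = greatest_common_divisor(40, 35)
= greatest_common_divisor(35, 40 % 35) = greatest_common_divisor(35, 5)
= greatest_common_divisor(5, 35 % 5) = greatest_common_divisor(5, 0)
b == 0, return a = 5


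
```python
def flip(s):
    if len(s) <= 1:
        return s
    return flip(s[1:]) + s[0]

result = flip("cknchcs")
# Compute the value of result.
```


flip("cknchcs")
= flip("knchcs") + "c"
= flip("nchcs") + "k" + "c"
= flip("chcs") + "n" + "k" + "c"
= flip("hcs") + "c" + "n" + "k" + "c"
= flip("cs") + "h" + "c" + "n" + "k" + "c"
= flip("s") + "c" + "h" + "c" + "n" + "k" + "c"
= "s" + "c" + "h" + "c" + "n" + "k" + "c"
= "schcnkc"


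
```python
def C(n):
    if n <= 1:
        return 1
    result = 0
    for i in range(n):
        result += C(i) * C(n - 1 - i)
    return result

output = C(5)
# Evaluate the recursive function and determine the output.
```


C(5)
= sum of C(i) * C(5-1-i) for i in 0..4
First compute sub-values bottom-up:
  C(0) = 1, C(1) = 1
  C(2) = 1*1 + 1*1 = 2
  C(3) = 1*2 + 1*1 + 2*1 = 5
  C(4) = 1*5 + 1*2 + 2*1 + 5*1 = 14
Now C(5):
  C(0)*C(4) = 1*14 = 14
  C(1)*C(3) = 1*5 = 5
  C(2)*C(2) = 2*2 = 4
  C(3)*C(1) = 5*1 = 5
  C(4)*C(0) = 14*1 = 14
= 14 + 5 + 4 + 5 + 14
= 42


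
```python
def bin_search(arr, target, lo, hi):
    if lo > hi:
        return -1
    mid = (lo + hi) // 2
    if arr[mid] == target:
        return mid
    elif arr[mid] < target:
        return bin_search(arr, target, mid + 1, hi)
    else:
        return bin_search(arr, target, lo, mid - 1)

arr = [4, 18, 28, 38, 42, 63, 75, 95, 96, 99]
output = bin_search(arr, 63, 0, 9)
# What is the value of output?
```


bin_search(arr, 63, 0, 9)
lo=0, hi=9, mid=4, arr[mid]=42
42 < 63, search right half
lo=5, hi=9, mid=7, arr[mid]=95
95 > 63, search left half
lo=5, hi=6, mid=5, arr[mid]=63
arr[5] == 63, found at index 5
= 5


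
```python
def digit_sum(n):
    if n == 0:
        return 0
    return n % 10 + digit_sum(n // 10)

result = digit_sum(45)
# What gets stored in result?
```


digit_sum(45)
= 5 + digit_sum(4)
= 5 + 4 + digit_sum(0)
= 5 + 4 + 0
= 9


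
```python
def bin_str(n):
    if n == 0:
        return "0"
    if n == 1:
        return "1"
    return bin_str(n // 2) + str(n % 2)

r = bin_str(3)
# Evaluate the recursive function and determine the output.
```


bin_str(3)
= bin_str(1) + "1"
= "1" + "1"
= "11"


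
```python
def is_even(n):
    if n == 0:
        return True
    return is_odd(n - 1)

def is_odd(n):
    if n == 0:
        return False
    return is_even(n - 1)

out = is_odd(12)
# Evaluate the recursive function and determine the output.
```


is_odd(12)
= is_even(11)
= is_odd(10)
= is_even(9)
= is_odd(8)
= is_even(7)
= is_odd(6)
= is_even(5)
= is_odd(4)
= is_even(3)
= is_odd(2)
= is_even(1)
= is_odd(0)
n == 0: return False
= False


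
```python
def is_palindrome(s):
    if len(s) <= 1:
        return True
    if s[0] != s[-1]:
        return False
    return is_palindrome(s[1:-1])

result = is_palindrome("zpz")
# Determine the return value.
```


is_palindrome("zpz")
"zpz": s[0]='z' == s[-1]='z' -> is_palindrome("p")
"p": len <= 1 -> True
= True


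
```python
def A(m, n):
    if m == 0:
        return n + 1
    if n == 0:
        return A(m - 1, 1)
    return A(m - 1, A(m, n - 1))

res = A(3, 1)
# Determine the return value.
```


A(3, 1)
= A(2, A(3, 0))
First compute A(3, 0) = 5
= A(2, 5)
= 13


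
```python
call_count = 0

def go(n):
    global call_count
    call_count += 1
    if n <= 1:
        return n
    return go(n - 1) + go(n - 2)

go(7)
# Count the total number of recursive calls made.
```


go(7) calls go(6) and go(5); each non-base call branches into two more.
Let C(k) = total number of calls made by go(k), including the call to go(k) itself.
Base cases: C(0) = 1, C(1) = 1
Recurrence: C(k) = 1 + C(k-1) + C(k-2)
  C(2) = 1 + C(1) + C(0) = 1 + 1 + 1 = 3
  C(3) = 1 + C(2) + C(1) = 1 + 3 + 1 = 5
  C(4) = 1 + C(3) + C(2) = 1 + 5 + 3 = 9
  C(5) = 1 + C(4) + C(3) = 1 + 9 + 5 = 15
  C(6) = 1 + C(5) + C(4) = 1 + 15 + 9 = 25
  C(7) = 1 + C(6) + C(5) = 1 + 25 + 15 = 41
Total calls = C(7) = 41


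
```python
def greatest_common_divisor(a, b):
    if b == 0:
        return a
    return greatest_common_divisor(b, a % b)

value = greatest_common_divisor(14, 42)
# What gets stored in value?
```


greatest_common_divisor(14, 42)
= greatest_common_divisor(42, 14 % 42) = greatest_common_divisor(42, 14)
= greatest_common_divisor(14, 42 % 14) = greatest_common_divisor(14, 0)
b == 0, return a = 14


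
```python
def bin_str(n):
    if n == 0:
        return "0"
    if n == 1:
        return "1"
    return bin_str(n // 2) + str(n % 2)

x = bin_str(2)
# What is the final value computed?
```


bin_str(2)
= bin_str(1) + "0"
= "1" + "0"
= "10"


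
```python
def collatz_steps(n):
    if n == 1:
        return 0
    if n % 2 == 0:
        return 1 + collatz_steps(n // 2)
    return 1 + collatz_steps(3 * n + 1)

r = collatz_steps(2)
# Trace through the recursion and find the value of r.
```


collatz_steps(2)
2 is even -> collatz_steps(1)
Reached 1 after 1 steps
= 1


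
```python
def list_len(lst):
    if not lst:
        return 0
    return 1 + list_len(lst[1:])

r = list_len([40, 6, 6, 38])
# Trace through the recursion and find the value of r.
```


list_len([40, 6, 6, 38])
= 1 + list_len([6, 6, 38])
= 1 + 1 + list_len([6, 38])
= 1 + 1 + 1 + list_len([38])
= 1 + 1 + 1 + 1 + list_len([])
= 1 + 1 + 1 + 1 + 0
= 4


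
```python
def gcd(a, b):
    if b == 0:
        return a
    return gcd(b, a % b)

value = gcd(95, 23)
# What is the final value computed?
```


gcd(95, 23)
= gcd(23, 95 % 23) = gcd(23, 3)
= gcd(3, 23 % 3) = gcd(3, 2)
= gcd(2, 3 % 2) = gcd(2, 1)
= gcd(1, 2 % 1) = gcd(1, 0)
b == 0, return a = 1


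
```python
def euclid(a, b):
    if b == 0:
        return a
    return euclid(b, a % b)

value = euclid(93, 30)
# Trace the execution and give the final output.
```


euclid(93, 30)
= euclid(30, 93 % 30) = euclid(30, 3)
= euclid(3, 30 % 3) = euclid(3, 0)
b == 0, return a = 3


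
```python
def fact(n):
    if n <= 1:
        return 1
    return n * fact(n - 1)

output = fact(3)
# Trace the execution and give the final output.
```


fact(3)
= 3 * fact(2)
= 3 * 2 * fact(1)
= 3 * 2 * 1
= 6


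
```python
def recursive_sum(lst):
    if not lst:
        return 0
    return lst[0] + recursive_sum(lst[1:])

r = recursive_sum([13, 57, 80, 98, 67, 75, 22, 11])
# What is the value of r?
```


recursive_sum([13, 57, 80, 98, 67, 75, 22, 11])
= 13 + recursive_sum([57, 80, 98, 67, 75, 22, 11])
= 13 + 57 + recursive_sum([80, 98, 67, 75, 22, 11])
= 13 + 57 + 80 + recursive_sum([98, 67, 75, 22, 11])
= 13 + 57 + 80 + 98 + recursive_sum([67, 75, 22, 11])
= 13 + 57 + 80 + 98 + 67 + recursive_sum([75, 22, 11])
= 13 + 57 + 80 + 98 + 67 + 75 + recursive_sum([22, 11])
= 13 + 57 + 80 + 98 + 67 + 75 + 22 + recursive_sum([11])
= 13 + 57 + 80 + 98 + 67 + 75 + 22 + 11 + recursive_sum([])
= 13 + 57 + 80 + 98 + 67 + 75 + 22 + 11 + 0
= 423


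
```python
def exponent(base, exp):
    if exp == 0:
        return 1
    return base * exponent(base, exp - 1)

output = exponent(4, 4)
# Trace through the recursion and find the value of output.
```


exponent(4, 4)
= 4 * exponent(4, 3)
= 4 * 4 * exponent(4, 2)
= 4 * 4 * 4 * exponent(4, 1)
= 4 * 4 * 4 * 4 * exponent(4, 0)
= 4 * 4 * 4 * 4 * 1
= 256


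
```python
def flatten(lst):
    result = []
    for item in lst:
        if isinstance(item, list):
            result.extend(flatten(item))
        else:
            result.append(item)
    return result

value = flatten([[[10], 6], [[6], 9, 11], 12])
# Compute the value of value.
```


flatten([[[10], 6], [[6], 9, 11], 12])
Processing each element:
  [[10], 6] is a list -> flatten recursively -> [10, 6]
  [[6], 9, 11] is a list -> flatten recursively -> [6, 9, 11]
  12 is not a list -> append 12
= [10, 6, 6, 9, 11, 12]


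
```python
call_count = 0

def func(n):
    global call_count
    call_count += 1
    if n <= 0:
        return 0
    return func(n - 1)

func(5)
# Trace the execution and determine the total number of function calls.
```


func(5) calls func(4) calls ... calls func(0)
Total calls: 5 + 1 (for base case) = 6


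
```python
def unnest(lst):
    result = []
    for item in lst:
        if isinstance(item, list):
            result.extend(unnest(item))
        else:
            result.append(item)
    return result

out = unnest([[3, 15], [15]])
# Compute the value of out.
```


unnest([[3, 15], [15]])
Processing each element:
  [3, 15] is a list -> unnest recursively -> [3, 15]
  [15] is a list -> unnest recursively -> [15]
= [3, 15, 15]
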